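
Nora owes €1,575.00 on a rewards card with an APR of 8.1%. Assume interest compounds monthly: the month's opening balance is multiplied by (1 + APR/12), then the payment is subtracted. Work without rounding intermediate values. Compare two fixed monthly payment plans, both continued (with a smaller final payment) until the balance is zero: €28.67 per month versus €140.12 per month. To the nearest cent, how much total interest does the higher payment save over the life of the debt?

€331.02

Monthly rate r = 8.1%/12 = 0.675% = 0.00675.
At €28.67/mo: n = ⌈−ln(1 − rB₀/P)/ln(1+r)⌉ = 69 payments (last €25.03); total interest = total paid − €1,575.00 = €399.59.
At €140.12/mo: 12 payments (last €102.25); total interest €68.57.
Interest saved = €399.59 − €68.57 = €331.02.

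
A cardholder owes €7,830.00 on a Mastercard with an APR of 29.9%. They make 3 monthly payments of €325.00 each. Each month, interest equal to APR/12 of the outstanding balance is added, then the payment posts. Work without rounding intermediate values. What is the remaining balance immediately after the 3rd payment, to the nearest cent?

€7,430.50

Monthly rate r = 29.9%/12 = 2.49167% = 0.0249167.
Each month: B ← B·(1+r) − €325.00.
Month 1: interest €195.10; balance after payment €7,700.10.
Month 2: interest €191.86; balance after payment €7,566.96.
Month 3: interest €188.54; balance after payment €7,430.50.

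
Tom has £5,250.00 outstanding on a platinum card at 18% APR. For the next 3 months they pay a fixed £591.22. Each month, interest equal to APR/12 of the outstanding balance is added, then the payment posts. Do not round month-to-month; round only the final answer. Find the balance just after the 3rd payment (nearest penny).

£3,689.41

Monthly rate r = 18%/12 = 1.5% = 0.015.
Each month: B ← B·(1+r) − £591.22.
Month 1: interest £78.75; balance after payment £4,737.53.
Month 2: interest £71.06; balance after payment £4,217.37.
Month 3: interest £63.26; balance after payment £3,689.41.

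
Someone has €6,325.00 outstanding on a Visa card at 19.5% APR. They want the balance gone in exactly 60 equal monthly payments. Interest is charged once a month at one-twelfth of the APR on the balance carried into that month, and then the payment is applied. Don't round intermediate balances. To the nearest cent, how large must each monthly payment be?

Monthly rate r = 19.5%/12 = 1.625% = 0.01625.
Level-payment amortization: P = B₀·r / (1 − (1+r)^(−n)) = 6325.00·0.01625 / (1 − 1.01625^(−60)).
Denominator 1 − (1+r)^(−60) = 0.619839943.
P = 102.781 / 0.619839943 ≈ 165.82.

€165.82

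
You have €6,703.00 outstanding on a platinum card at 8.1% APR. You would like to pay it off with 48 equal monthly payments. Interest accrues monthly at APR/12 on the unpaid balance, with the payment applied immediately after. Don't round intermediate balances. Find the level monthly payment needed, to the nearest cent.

Monthly rate r = 8.1%/12 = 0.675% = 0.00675.
Level-payment amortization: P = B₀·r / (1 − (1+r)^(−n)) = 6703.00·0.00675 / (1 − 1.00675^(−48)).
Denominator 1 − (1+r)^(−48) = 0.275961996.
P = 45.2452 / 0.275961996 ≈ 163.95.

€163.95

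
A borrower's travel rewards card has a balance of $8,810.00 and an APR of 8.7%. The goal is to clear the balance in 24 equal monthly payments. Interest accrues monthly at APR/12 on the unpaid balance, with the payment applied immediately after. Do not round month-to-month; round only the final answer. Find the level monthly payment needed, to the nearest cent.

$401.27

Monthly rate r = 8.7%/12 = 0.725% = 0.00725.
Level-payment amortization: P = B₀·r / (1 − (1+r)^(−n)) = 8810.00·0.00725 / (1 − 1.00725^(−24)).
Denominator 1 − (1+r)^(−24) = 0.159175467.
P = 63.8725 / 0.159175467 ≈ 401.27.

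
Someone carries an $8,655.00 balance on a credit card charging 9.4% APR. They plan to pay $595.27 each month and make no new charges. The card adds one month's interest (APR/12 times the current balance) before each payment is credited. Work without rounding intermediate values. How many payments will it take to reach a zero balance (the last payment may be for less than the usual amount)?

16 months

Monthly rate r = 9.4%/12 = 0.783333% = 0.00783333.
Recurrence: B ← B·(1+r) − $595.27.
Month 1: interest $67.80; balance after payment $8,127.53.
Month 2: interest $63.67; balance after payment $7,595.92.
Closed form: n = −ln(1 − rB₀/P)/ln(1+r) = −ln(0.88611)/ln(1.00783) ≈ 15.497, so the balance reaches zero during payment 16.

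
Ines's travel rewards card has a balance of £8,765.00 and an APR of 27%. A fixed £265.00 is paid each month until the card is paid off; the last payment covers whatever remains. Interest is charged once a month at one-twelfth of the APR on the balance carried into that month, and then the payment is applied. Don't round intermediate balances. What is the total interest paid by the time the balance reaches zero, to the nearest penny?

£7,472.82

Monthly rate r = 27%/12 = 2.25% = 0.0225.
Payoff takes n = ⌈−ln(1 − rB₀/P)/ln(1+r)⌉ = ⌈61.273⌉ = 62 payments; the last is £72.82.
Total paid = 61·£265.00 + £72.82 = £16,237.82.
Total interest = total paid − principal = £16,237.82 − £8,765.00 = £7,472.82.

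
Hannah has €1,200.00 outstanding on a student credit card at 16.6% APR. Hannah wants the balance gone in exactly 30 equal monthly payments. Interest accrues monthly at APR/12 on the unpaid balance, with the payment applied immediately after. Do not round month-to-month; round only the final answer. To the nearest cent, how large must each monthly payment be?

€49.14

Monthly rate r = 16.6%/12 = 1.38333% = 0.0138333.
Level-payment amortization: P = B₀·r / (1 − (1+r)^(−n)) = 1200.00·0.0138333 / (1 − 1.01383^(−30)).
Denominator 1 − (1+r)^(−30) = 0.337778895.
P = 16.6 / 0.337778895 ≈ 49.14.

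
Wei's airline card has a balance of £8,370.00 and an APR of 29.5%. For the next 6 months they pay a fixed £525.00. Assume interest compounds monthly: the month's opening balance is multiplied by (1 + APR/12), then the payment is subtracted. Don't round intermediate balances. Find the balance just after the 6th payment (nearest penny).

Monthly rate r = 29.5%/12 = 2.45833% = 0.0245833.
Each month: B ← B·(1+r) − £525.00.
Month 1: interest £205.76; balance after payment £8,050.76.
Month 2: interest £197.91; balance after payment £7,723.68.
Month 3: interest £189.87; balance after payment £7,388.55.
Month 4: interest £181.64; balance after payment £7,045.19.
Month 5: interest £173.19; balance after payment £6,693.38.
Month 6: interest £164.55; balance after payment £6,332.93.

£6,332.93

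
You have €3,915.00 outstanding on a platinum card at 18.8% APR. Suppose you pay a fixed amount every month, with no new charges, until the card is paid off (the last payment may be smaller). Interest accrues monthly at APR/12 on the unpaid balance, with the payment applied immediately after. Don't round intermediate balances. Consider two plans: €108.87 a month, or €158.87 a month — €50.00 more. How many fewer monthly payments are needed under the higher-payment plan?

22 fewer payments

Monthly rate r = 18.8%/12 = 1.56667% = 0.0156667.
At €108.87/mo: n = ⌈−ln(1 − rB₀/P)/ln(1+r)⌉ = 54 payments (last €33.74); total interest = total paid − €3,915.00 = €1,888.85.
At €158.87/mo: 32 payments (last €61.34); total interest €1,071.31.
Payments saved = 54 − 32 = 22.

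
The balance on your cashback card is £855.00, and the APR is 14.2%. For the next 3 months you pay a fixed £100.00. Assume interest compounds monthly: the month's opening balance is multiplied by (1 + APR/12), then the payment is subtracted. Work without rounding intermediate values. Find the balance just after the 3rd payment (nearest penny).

£582.15

Monthly rate r = 14.2%/12 = 1.18333% = 0.0118333.
Each month: B ← B·(1+r) − £100.00.
Month 1: interest £10.12; balance after payment £765.12.
Month 2: interest £9.05; balance after payment £674.17.
Month 3: interest £7.98; balance after payment £582.15.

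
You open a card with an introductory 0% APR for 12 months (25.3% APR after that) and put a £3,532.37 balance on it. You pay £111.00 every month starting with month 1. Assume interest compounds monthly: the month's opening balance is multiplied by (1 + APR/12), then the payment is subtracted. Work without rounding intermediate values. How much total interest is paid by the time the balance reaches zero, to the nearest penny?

Promo months 1–12 at r₀ = 0%/12 = 0; months 13+ at r₁ = 25.3%/12 = 0.0210833.
After month 12 (no interest yet): B = £3,532.37 − 12·£111.00 = £2,200.37.
Then at r₁ with £111.00/mo: n₂ = −ln(1 − r₁·B/P)/ln(1+r₁) ≈ 25.94 → 26 more payments.
Total paid = 37·£111.00 + £104.21 = £4,211.21; interest = £4,211.21 − £3,532.37 = £678.84.

£678.84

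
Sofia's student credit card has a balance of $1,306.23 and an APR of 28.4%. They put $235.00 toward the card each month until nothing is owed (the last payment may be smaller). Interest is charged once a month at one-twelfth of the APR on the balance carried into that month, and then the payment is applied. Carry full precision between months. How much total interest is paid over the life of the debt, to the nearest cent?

Monthly rate r = 28.4%/12 = 2.36667% = 0.0236667.
Payoff takes n = ⌈−ln(1 − rB₀/P)/ln(1+r)⌉ = ⌈6.030⌉ = 7 payments; the last is $7.10.
Total paid = 6·$235.00 + $7.10 = $1,417.10.
Total interest = total paid − principal = $1,417.10 − $1,306.23 = $110.87.

$110.87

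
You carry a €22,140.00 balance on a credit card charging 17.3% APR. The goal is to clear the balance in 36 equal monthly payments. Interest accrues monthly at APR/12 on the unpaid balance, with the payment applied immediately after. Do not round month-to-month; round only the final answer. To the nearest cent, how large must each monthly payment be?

€792.66

Monthly rate r = 17.3%/12 = 1.44167% = 0.0144167.
Level-payment amortization: P = B₀·r / (1 − (1+r)^(−n)) = 22140.00·0.0144167 / (1 − 1.01442^(−36)).
Denominator 1 − (1+r)^(−36) = 0.402675312.
P = 319.185 / 0.402675312 ≈ 792.66.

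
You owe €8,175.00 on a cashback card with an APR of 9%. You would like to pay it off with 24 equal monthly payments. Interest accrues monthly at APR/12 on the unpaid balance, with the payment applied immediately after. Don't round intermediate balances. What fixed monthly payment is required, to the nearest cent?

Monthly rate r = 9%/12 = 0.75% = 0.0075.
Level-payment amortization: P = B₀·r / (1 − (1+r)^(−n)) = 8175.00·0.0075 / (1 − 1.0075^(−24)).
Denominator 1 − (1+r)^(−24) = 0.164168596.
P = 61.3125 / 0.164168596 ≈ 373.47.

€373.47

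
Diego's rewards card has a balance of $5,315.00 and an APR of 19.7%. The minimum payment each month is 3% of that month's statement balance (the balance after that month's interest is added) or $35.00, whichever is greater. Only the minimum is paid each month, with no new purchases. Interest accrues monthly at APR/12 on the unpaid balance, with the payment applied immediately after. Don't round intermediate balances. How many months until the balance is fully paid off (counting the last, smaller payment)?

156 months

Monthly rate r = 19.7%/12 = 1.64167% = 0.0164167.
While 3% of the post-interest balance exceeds $35.00, each month B ← (B·(1+r))·(1 − 0.03), i.e. B shrinks by the factor (1+r)·0.97 = 0.98592.
This holds for months 1–109. Entering month 110 the balance is $1,133.56; 3% of the post-interest balance is now below $35.00, so the flat $35.00 minimum applies from here.
From month 110 a fixed $35.00 at rate r clears $1,133.56 in 47 more payments. Total: 109 + 47 = 156 months.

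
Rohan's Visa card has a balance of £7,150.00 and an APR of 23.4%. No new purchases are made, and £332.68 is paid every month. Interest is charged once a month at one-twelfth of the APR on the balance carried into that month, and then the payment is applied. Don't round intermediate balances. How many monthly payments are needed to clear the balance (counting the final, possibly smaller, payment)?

Monthly rate r = 23.4%/12 = 1.95% = 0.0195.
Recurrence: B ← B·(1+r) − £332.68.
Month 1: interest £139.43; balance after payment £6,956.74.
Month 2: interest £135.66; balance after payment £6,759.72.
Closed form: n = −ln(1 − rB₀/P)/ln(1+r) = −ln(0.5809)/ln(1.0195) ≈ 28.126, so the balance reaches zero during payment 29.

29 payments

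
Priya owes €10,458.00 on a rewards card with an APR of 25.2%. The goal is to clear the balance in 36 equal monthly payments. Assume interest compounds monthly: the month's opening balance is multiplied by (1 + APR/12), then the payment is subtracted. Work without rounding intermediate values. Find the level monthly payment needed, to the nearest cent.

Monthly rate r = 25.2%/12 = 2.1% = 0.021.
Level-payment amortization: P = B₀·r / (1 − (1+r)^(−n)) = 10458.00·0.021 / (1 − 1.021^(−36)).
Denominator 1 − (1+r)^(−36) = 0.526768893.
P = 219.618 / 0.526768893 ≈ 416.92.

€416.92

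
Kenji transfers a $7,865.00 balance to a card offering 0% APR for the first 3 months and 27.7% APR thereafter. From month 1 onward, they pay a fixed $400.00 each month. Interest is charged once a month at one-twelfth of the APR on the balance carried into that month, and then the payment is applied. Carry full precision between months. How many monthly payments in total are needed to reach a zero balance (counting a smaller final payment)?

Promo months 1–3 at r₀ = 0%/12 = 0; months 4+ at r₁ = 27.7%/12 = 0.0230833.
After month 3 (no interest yet): B = $7,865.00 − 3·$400.00 = $6,665.00.
Then at r₁ with $400.00/mo: n₂ = −ln(1 − r₁·B/P)/ln(1+r₁) ≈ 21.28 → 22 more payments.

25 months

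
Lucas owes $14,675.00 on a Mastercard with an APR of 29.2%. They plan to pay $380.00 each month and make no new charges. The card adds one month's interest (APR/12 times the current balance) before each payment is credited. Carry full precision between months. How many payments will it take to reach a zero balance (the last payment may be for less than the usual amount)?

Monthly rate r = 29.2%/12 = 2.43333% = 0.0243333.
Recurrence: B ← B·(1+r) − $380.00.
Month 1: interest $357.09; balance after payment $14,652.09.
Month 2: interest $356.53; balance after payment $14,628.63.
Closed form: n = −ln(1 − rB₀/P)/ln(1+r) = −ln(0.060285)/ln(1.02433) ≈ 116.824, so the balance reaches zero during payment 117.

117 payments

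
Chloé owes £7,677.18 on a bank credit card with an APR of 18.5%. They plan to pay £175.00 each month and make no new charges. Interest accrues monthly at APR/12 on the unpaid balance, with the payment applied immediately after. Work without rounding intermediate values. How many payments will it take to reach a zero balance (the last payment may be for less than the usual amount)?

Monthly rate r = 18.5%/12 = 1.54167% = 0.0154167.
Recurrence: B ← B·(1+r) − £175.00.
Month 1: interest £118.36; balance after payment £7,620.54.
Month 2: interest £117.48; balance after payment £7,563.02.
Closed form: n = −ln(1 − rB₀/P)/ln(1+r) = −ln(0.32368)/ln(1.01542) ≈ 73.731, so the balance reaches zero during payment 74.

74 payments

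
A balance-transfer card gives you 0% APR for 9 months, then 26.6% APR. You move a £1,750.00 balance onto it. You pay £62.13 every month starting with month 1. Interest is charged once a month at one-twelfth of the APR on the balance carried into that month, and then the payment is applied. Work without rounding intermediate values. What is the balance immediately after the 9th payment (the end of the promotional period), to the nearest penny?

Promo months 1–9 at r₀ = 0%/12 = 0; months 10+ at r₁ = 26.6%/12 = 0.0221667.
After month 9 (no interest yet): B = £1,750.00 − 9·£62.13 = £1,190.83.

£1,190.83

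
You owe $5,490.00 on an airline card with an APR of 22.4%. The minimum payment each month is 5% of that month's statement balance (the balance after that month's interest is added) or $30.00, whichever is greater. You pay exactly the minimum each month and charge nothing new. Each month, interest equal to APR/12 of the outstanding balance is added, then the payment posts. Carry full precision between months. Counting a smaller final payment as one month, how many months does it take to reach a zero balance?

93 months

Monthly rate r = 22.4%/12 = 1.86667% = 0.0186667.
While 5% of the post-interest balance exceeds $30.00, each month B ← (B·(1+r))·(1 − 0.05), i.e. B shrinks by the factor (1+r)·0.95 = 0.96773.
This holds for months 1–69. Entering month 70 the balance is $571.10; 5% of the post-interest balance is now below $30.00, so the flat $30.00 minimum applies from here.
From month 70 a fixed $30.00 at rate r clears $571.10 in 24 more payments. Total: 69 + 24 = 93 months.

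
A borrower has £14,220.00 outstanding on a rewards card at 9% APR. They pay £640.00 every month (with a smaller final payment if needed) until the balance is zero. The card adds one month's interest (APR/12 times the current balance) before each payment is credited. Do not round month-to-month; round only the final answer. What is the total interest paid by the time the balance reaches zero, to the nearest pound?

£1,394

Monthly rate r = 9%/12 = 0.75% = 0.0075.
Payoff takes n = ⌈−ln(1 − rB₀/P)/ln(1+r)⌉ = ⌈24.396⌉ = 25 payments; the last is £254.27.
Total paid = 24·£640.00 + £254.27 = £15,614.27.
Total interest = total paid − principal = £15,614.27 − £14,220.00 = £1,394.27.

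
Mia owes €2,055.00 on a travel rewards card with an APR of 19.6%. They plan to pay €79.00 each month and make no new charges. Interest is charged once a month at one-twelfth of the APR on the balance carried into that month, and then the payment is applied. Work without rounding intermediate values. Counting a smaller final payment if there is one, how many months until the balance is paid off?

35 months

Monthly rate r = 19.6%/12 = 1.63333% = 0.0163333.
Recurrence: B ← B·(1+r) − €79.00.
Month 1: interest €33.57; balance after payment €2,009.57.
Month 2: interest €32.82; balance after payment €1,963.39.
Closed form: n = −ln(1 − rB₀/P)/ln(1+r) = −ln(0.57513)/ln(1.01633) ≈ 34.143, so the balance reaches zero during payment 35.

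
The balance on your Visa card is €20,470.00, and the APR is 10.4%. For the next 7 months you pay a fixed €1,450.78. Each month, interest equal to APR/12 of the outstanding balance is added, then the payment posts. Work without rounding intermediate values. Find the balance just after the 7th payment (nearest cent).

€11,321.26

Monthly rate r = 10.4%/12 = 0.866667% = 0.00866667.
Each month: B ← B·(1+r) − €1,450.78.
Month 1: interest €177.41; balance after payment €19,196.63.
Month 2: interest €166.37; balance after payment €17,912.22.
Month 3: interest €155.24; balance after payment €16,616.68.
Month 4: interest €144.01; balance after payment €15,309.91.
Month 5: interest €132.69; balance after payment €13,991.81.
Month 6: interest €121.26; balance after payment €12,662.30.
Month 7: interest €109.74; balance after payment €11,321.26.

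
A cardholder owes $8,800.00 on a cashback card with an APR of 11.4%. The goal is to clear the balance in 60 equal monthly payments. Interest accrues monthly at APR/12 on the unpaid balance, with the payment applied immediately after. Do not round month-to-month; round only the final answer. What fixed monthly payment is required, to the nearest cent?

Monthly rate r = 11.4%/12 = 0.95% = 0.0095.
Level-payment amortization: P = B₀·r / (1 − (1+r)^(−n)) = 8800.00·0.0095 / (1 − 1.0095^(−60)).
Denominator 1 − (1+r)^(−60) = 0.432950981.
P = 83.6 / 0.432950981 ≈ 193.09.

$193.09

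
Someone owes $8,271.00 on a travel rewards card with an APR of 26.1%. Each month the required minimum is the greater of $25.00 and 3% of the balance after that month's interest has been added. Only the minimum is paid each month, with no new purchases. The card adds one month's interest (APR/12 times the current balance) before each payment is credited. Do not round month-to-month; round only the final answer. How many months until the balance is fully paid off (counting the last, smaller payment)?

Monthly rate r = 26.1%/12 = 2.175% = 0.02175.
While 3% of the post-interest balance exceeds $25.00, each month B ← (B·(1+r))·(1 − 0.03), i.e. B shrinks by the factor (1+r)·0.97 = 0.9911.
This holds for months 1–260. Entering month 261 the balance is $808.76; 3% of the post-interest balance is now below $25.00, so the flat $25.00 minimum applies from here.
From month 261 a fixed $25.00 at rate r clears $808.76 in 57 more payments. Total: 260 + 57 = 317 months.

317 months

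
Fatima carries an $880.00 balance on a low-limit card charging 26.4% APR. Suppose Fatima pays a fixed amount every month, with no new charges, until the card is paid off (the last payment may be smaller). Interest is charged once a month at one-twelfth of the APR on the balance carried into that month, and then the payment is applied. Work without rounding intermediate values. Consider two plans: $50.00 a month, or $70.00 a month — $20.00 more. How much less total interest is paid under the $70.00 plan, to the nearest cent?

$83.83

Monthly rate r = 26.4%/12 = 2.2% = 0.022.
At $50.00/mo: n = ⌈−ln(1 − rB₀/P)/ln(1+r)⌉ = 23 payments (last $25.33); total interest = total paid − $880.00 = $245.33.
At $70.00/mo: 15 payments (last $61.50); total interest $161.50.
Interest saved = $245.33 − $161.50 = $83.83.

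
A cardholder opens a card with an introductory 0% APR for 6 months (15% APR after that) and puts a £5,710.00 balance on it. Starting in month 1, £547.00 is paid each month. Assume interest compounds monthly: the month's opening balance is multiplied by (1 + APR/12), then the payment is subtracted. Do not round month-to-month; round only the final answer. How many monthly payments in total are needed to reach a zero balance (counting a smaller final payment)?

Promo months 1–6 at r₀ = 0%/12 = 0; months 7+ at r₁ = 15%/12 = 0.0125.
After month 6 (no interest yet): B = £5,710.00 − 6·£547.00 = £2,428.00.
Then at r₁ with £547.00/mo: n₂ = −ln(1 − r₁·B/P)/ln(1+r₁) ≈ 4.60 → 5 more payments.

11 months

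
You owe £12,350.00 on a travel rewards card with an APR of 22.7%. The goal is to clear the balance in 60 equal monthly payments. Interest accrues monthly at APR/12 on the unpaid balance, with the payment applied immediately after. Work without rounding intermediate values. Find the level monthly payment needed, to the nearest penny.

£346.03

Monthly rate r = 22.7%/12 = 1.89167% = 0.0189167.
Level-payment amortization: P = B₀·r / (1 − (1+r)^(−n)) = 12350.00·0.0189167 / (1 − 1.01892^(−60)).
Denominator 1 − (1+r)^(−60) = 0.675152125.
P = 233.621 / 0.675152125 ≈ 346.03.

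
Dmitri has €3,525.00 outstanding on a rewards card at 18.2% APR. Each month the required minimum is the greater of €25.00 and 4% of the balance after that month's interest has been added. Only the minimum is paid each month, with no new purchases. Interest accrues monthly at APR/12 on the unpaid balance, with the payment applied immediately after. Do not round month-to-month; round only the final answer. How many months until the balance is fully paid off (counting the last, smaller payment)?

Monthly rate r = 18.2%/12 = 1.51667% = 0.0151667.
While 4% of the post-interest balance exceeds €25.00, each month B ← (B·(1+r))·(1 − 0.04), i.e. B shrinks by the factor (1+r)·0.96 = 0.97456.
This holds for months 1–68. Entering month 69 the balance is €611.14; 4% of the post-interest balance is now below €25.00, so the flat €25.00 minimum applies from here.
From month 69 a fixed €25.00 at rate r clears €611.14 in 31 more payments. Total: 68 + 31 = 99 months.

99 months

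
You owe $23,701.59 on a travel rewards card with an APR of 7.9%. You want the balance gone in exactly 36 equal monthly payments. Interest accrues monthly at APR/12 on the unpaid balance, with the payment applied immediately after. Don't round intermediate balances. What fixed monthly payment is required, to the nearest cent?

$741.63

Monthly rate r = 7.9%/12 = 0.658333% = 0.00658333.
Level-payment amortization: P = B₀·r / (1 − (1+r)^(−n)) = 23701.59·0.00658333 / (1 − 1.00658^(−36)).
Denominator 1 − (1+r)^(−36) = 0.21039565.
P = 156.035 / 0.21039565 ≈ 741.63.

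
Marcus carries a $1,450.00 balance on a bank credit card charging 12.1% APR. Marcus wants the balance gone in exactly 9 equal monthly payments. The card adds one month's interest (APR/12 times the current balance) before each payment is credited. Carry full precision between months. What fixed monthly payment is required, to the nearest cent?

Monthly rate r = 12.1%/12 = 1.00833% = 0.0100833.
Level-payment amortization: P = B₀·r / (1 − (1+r)^(−n)) = 1450.00·0.0100833 / (1 − 1.01008^(−9)).
Denominator 1 − (1+r)^(−9) = 0.086338861.
P = 14.6208 / 0.086338861 ≈ 169.34.

$169.34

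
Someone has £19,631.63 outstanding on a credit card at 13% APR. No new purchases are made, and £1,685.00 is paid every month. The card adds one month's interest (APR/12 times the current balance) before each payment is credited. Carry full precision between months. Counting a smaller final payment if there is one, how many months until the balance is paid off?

Monthly rate r = 13%/12 = 1.08333% = 0.0108333.
Recurrence: B ← B·(1+r) − £1,685.00.
Month 1: interest £212.68; balance after payment £18,159.31.
Month 2: interest £196.73; balance after payment £16,671.03.
Closed form: n = −ln(1 − rB₀/P)/ln(1+r) = −ln(0.87378)/ln(1.01083) ≈ 12.522, so the balance reaches zero during payment 13.

13 payments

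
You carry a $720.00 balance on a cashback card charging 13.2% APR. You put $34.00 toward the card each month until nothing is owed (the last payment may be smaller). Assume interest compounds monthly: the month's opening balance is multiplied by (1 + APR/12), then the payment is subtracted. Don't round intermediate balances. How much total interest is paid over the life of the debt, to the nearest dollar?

$104

Monthly rate r = 13.2%/12 = 1.1% = 0.011.
Payoff takes n = ⌈−ln(1 − rB₀/P)/ln(1+r)⌉ = ⌈24.241⌉ = 25 payments; the last is $8.22.
Total paid = 24·$34.00 + $8.22 = $824.22.
Total interest = total paid − principal = $824.22 − $720.00 = $104.22.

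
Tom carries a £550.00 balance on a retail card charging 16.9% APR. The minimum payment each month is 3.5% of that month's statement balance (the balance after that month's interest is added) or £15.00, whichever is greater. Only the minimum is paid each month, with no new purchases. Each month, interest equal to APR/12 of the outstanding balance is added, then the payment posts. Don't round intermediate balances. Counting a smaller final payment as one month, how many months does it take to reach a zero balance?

49 months

Monthly rate r = 16.9%/12 = 1.40833% = 0.0140833.
While 3.5% of the post-interest balance exceeds £15.00, each month B ← (B·(1+r))·(1 − 0.035), i.e. B shrinks by the factor (1+r)·0.965 = 0.97859.
This holds for months 1–13. Entering month 14 the balance is £415.12; 3.5% of the post-interest balance is now below £15.00, so the flat £15.00 minimum applies from here.
From month 14 a fixed £15.00 at rate r clears £415.12 in 36 more payments. Total: 13 + 36 = 49 months.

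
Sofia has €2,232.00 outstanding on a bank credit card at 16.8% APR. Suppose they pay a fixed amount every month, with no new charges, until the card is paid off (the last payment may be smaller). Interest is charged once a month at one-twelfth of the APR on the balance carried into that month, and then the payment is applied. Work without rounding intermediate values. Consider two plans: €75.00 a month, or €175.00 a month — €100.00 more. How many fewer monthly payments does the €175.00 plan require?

24 fewer payments

Monthly rate r = 16.8%/12 = 1.4% = 0.014.
At €75.00/mo: n = ⌈−ln(1 − rB₀/P)/ln(1+r)⌉ = 39 payments (last €57.49); total interest = total paid − €2,232.00 = €675.49.
At €175.00/mo: 15 payments (last €26.03); total interest €244.03.
Payments saved = 39 − 15 = 24.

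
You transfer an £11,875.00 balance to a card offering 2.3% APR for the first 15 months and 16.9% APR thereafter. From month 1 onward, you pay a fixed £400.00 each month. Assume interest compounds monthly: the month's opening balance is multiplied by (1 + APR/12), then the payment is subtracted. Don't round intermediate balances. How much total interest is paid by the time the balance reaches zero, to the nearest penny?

£1,092.19

Promo months 1–15 at r₀ = 2.3%/12 = 0.00191667; months 16+ at r₁ = 16.9%/12 = 0.0140833.
After month 15: iterate B ← B·(1+r₀) − £400.00 for 15 months → £6,139.85.
Then at r₁ with £400.00/mo: n₂ = −ln(1 − r₁·B/P)/ln(1+r₁) ≈ 17.42 → 18 more payments.
Total paid = 32·£400.00 + £167.19 = £12,967.19; interest = £12,967.19 − £11,875.00 = £1,092.19.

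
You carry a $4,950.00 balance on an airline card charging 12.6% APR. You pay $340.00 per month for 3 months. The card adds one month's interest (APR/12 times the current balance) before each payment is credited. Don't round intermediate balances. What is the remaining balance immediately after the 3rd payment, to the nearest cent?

Monthly rate r = 12.6%/12 = 1.05% = 0.0105.
Each month: B ← B·(1+r) − $340.00.
Month 1: interest $51.97; balance after payment $4,661.98.
Month 2: interest $48.95; balance after payment $4,370.93.
Month 3: interest $45.89; balance after payment $4,076.82.

$4,076.82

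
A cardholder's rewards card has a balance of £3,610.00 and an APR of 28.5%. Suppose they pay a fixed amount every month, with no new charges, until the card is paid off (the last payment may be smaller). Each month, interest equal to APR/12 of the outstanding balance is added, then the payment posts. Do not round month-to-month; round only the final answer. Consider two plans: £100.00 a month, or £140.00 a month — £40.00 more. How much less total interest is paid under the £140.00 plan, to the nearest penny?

£2,643.62

Monthly rate r = 28.5%/12 = 2.375% = 0.02375.
At £100.00/mo: n = ⌈−ln(1 − rB₀/P)/ln(1+r)⌉ = 83 payments (last £97.18); total interest = total paid − £3,610.00 = £4,687.18.
At £140.00/mo: 41 payments (last £53.56); total interest £2,043.56.
Interest saved = £4,687.18 − £2,043.56 = £2,643.62.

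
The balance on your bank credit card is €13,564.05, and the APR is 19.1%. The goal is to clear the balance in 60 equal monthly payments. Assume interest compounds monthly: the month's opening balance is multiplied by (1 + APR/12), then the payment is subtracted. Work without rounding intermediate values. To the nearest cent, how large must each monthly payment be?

€352.61

Monthly rate r = 19.1%/12 = 1.59167% = 0.0159167.
Level-payment amortization: P = B₀·r / (1 − (1+r)^(−n)) = 13564.05·0.0159167 / (1 − 1.01592^(−60)).
Denominator 1 − (1+r)^(−60) = 0.612282962.
P = 215.894 / 0.612282962 ≈ 352.61.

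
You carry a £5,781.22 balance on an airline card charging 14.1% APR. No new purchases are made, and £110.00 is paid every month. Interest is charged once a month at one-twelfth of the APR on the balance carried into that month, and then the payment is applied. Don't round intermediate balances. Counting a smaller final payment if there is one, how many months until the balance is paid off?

83 months

Monthly rate r = 14.1%/12 = 1.175% = 0.01175.
Recurrence: B ← B·(1+r) − £110.00.
Month 1: interest £67.93; balance after payment £5,739.15.
Month 2: interest £67.44; balance after payment £5,696.58.
Closed form: n = −ln(1 − rB₀/P)/ln(1+r) = −ln(0.38246)/ln(1.01175) ≈ 82.278, so the balance reaches zero during payment 83.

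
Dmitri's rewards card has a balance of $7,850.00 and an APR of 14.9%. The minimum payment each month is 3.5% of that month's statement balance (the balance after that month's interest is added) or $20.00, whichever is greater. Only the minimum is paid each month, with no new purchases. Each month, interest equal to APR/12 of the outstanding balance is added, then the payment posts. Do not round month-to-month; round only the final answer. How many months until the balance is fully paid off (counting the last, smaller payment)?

149 months

Monthly rate r = 14.9%/12 = 1.24167% = 0.0124167.
While 3.5% of the post-interest balance exceeds $20.00, each month B ← (B·(1+r))·(1 − 0.035), i.e. B shrinks by the factor (1+r)·0.965 = 0.97698.
This holds for months 1–114. Entering month 115 the balance is $552.00; 3.5% of the post-interest balance is now below $20.00, so the flat $20.00 minimum applies from here.
From month 115 a fixed $20.00 at rate r clears $552.00 in 35 more payments. Total: 114 + 35 = 149 months.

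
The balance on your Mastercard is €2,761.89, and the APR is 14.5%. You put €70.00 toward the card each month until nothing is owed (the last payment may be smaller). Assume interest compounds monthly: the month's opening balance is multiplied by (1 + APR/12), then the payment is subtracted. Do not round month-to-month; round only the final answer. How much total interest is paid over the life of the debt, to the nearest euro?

€1,013

Monthly rate r = 14.5%/12 = 1.20833% = 0.0120833.
Payoff takes n = ⌈−ln(1 − rB₀/P)/ln(1+r)⌉ = ⌈53.926⌉ = 54 payments; the last is €64.88.
Total paid = 53·€70.00 + €64.88 = €3,774.88.
Total interest = total paid − principal = €3,774.88 − €2,761.89 = €1,012.99.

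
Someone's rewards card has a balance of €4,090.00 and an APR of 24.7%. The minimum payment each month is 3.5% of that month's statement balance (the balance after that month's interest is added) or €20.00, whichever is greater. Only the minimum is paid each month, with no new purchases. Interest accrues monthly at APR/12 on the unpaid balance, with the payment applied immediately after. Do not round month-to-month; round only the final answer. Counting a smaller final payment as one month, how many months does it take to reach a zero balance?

173 months

Monthly rate r = 24.7%/12 = 2.05833% = 0.0205833.
While 3.5% of the post-interest balance exceeds €20.00, each month B ← (B·(1+r))·(1 − 0.035), i.e. B shrinks by the factor (1+r)·0.965 = 0.98486.
This holds for months 1–131. Entering month 132 the balance is €554.56; 3.5% of the post-interest balance is now below €20.00, so the flat €20.00 minimum applies from here.
From month 132 a fixed €20.00 at rate r clears €554.56 in 42 more payments. Total: 131 + 42 = 173 months.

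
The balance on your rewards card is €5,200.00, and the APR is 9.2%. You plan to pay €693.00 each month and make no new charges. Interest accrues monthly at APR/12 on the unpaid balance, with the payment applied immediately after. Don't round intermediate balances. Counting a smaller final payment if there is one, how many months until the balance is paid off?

Monthly rate r = 9.2%/12 = 0.766667% = 0.00766667.
Recurrence: B ← B·(1+r) − €693.00.
Month 1: interest €39.87; balance after payment €4,546.87.
Month 2: interest €34.86; balance after payment €3,888.73.
Closed form: n = −ln(1 − rB₀/P)/ln(1+r) = −ln(0.94247)/ln(1.00767) ≈ 7.758, so the balance reaches zero during payment 8.

8 payments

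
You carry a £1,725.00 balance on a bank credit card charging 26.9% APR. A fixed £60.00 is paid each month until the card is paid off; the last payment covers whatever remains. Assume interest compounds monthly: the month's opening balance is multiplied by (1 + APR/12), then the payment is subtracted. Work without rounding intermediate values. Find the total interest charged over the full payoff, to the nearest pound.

Monthly rate r = 26.9%/12 = 2.24167% = 0.0224167.
Payoff takes n = ⌈−ln(1 − rB₀/P)/ln(1+r)⌉ = ⌈46.649⌉ = 47 payments; the last is £39.10.
Total paid = 46·£60.00 + £39.10 = £2,799.10.
Total interest = total paid − principal = £2,799.10 − £1,725.00 = £1,074.10.

£1,074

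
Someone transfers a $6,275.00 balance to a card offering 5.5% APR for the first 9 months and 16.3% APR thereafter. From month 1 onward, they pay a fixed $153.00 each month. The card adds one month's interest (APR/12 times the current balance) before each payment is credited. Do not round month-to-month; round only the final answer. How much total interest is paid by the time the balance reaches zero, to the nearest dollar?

$2,006

Promo months 1–9 at r₀ = 5.5%/12 = 0.00458333; months 10+ at r₁ = 16.3%/12 = 0.0135833.
After month 9: iterate B ← B·(1+r₀) − $153.00 for 9 months → $5,136.12.
Then at r₁ with $153.00/mo: n₂ = −ln(1 − r₁·B/P)/ln(1+r₁) ≈ 45.12 → 46 more payments.
Total paid = 54·$153.00 + $18.73 = $8,280.73; interest = $8,280.73 − $6,275.00 = $2,005.73.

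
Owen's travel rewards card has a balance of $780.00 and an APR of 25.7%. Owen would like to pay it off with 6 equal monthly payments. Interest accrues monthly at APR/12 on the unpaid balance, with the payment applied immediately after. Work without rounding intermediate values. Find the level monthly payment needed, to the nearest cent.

Monthly rate r = 25.7%/12 = 2.14167% = 0.0214167.
Level-payment amortization: P = B₀·r / (1 − (1+r)^(−n)) = 780.00·0.0214167 / (1 − 1.02142^(−6)).
Denominator 1 − (1+r)^(−6) = 0.119392541.
P = 16.705 / 0.119392541 ≈ 139.92.

$139.92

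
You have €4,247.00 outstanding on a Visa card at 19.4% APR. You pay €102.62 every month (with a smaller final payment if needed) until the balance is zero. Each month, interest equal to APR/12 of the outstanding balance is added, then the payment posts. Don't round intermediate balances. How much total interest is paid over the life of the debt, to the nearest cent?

€2,829.12

Monthly rate r = 19.4%/12 = 1.61667% = 0.0161667.
Payoff takes n = ⌈−ln(1 − rB₀/P)/ln(1+r)⌉ = ⌈68.954⌉ = 69 payments; the last is €97.96.
Total paid = 68·€102.62 + €97.96 = €7,076.12.
Total interest = total paid − principal = €7,076.12 − €4,247.00 = €2,829.12.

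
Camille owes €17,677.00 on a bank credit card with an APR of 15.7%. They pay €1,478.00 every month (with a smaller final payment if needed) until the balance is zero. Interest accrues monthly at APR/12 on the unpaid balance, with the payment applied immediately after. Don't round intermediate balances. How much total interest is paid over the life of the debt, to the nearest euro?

€1,673

Monthly rate r = 15.7%/12 = 1.30833% = 0.0130833.
Payoff takes n = ⌈−ln(1 − rB₀/P)/ln(1+r)⌉ = ⌈13.091⌉ = 14 payments; the last is €135.96.
Total paid = 13·€1,478.00 + €135.96 = €19,349.96.
Total interest = total paid − principal = €19,349.96 − €17,677.00 = €1,672.96.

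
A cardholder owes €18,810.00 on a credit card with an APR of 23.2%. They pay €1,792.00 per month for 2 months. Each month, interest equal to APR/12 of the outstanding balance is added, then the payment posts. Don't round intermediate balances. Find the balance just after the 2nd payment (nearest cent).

€15,925.71

Monthly rate r = 23.2%/12 = 1.93333% = 0.0193333.
Each month: B ← B·(1+r) − €1,792.00.
Month 1: interest €363.66; balance after payment €17,381.66.
Month 2: interest €336.05; balance after payment €15,925.71.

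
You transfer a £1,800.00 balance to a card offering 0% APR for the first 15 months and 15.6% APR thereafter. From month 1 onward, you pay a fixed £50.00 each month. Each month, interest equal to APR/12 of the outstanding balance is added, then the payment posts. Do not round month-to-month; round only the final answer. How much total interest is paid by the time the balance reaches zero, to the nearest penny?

Promo months 1–15 at r₀ = 0%/12 = 0; months 16+ at r₁ = 15.6%/12 = 0.013.
After month 15 (no interest yet): B = £1,800.00 − 15·£50.00 = £1,050.00.
Then at r₁ with £50.00/mo: n₂ = −ln(1 − r₁·B/P)/ln(1+r₁) ≈ 24.68 → 25 more payments.
Total paid = 39·£50.00 + £34.29 = £1,984.29; interest = £1,984.29 − £1,800.00 = £184.29.

£184.29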